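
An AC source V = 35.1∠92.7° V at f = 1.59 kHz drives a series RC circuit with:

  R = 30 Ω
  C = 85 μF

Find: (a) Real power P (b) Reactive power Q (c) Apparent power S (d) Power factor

Step 1 — Angular frequency: ω = 2π·f = 2π·1590 = 9990 rad/s.
Step 2 — Component impedances:
  R: Z = R = 30 Ω
  C: Z = 1/(jωC) = -j/(ω·C) = 0 - j1.178 Ω
Step 3 — Series combination: Z_total = R + C = 30 - j1.178 Ω = 30.02∠-2.2° Ω.
Step 4 — Source phasor: V = 35.1∠92.7° V = -1.653 + j35.06 V.
Step 5 — Current: I = V / Z = -0.1008 + j1.165 A = 1.169∠94.9° A.
Step 6 — Complex power: S = V·I* = 41 - j1.61 VA.
Step 7 — Real power: P = Re(S) = 41 W.
Step 8 — Reactive power: Q = Im(S) = -1.61 VAR.
Step 9 — Apparent power: |S| = 41.04 VA.
Step 10 — Power factor: PF = P/|S| = 0.9992 (leading).

(a) P = 41 W  (b) Q = -1.61 VAR  (c) S = 41.04 VA  (d) PF = 0.9992 (leading)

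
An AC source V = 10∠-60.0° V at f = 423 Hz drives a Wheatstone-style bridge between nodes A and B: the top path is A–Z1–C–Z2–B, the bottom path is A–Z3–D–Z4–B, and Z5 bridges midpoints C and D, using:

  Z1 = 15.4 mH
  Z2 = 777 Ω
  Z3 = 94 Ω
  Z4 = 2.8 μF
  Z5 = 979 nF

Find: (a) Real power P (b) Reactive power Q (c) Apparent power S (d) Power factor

Step 1 — Angular frequency: ω = 2π·f = 2π·423 = 2658 rad/s.
Step 2 — Component impedances:
  Z1: Z = jωL = j·2658·0.0154 = 0 + j40.93 Ω
  Z2: Z = R = 777 Ω
  Z3: Z = R = 94 Ω
  Z4: Z = 1/(jωC) = -j/(ω·C) = 0 - j134.4 Ω
  Z5: Z = 1/(jωC) = -j/(ω·C) = 0 - j384.3 Ω
Step 3 — Bridge requires nodal analysis (the Z5 bridge couples midpoints C and D, so the two paths cannot be reduced to a simple series/parallel combination). Setting node B to ground and injecting 1 A at node A, the 3-node admittance system at A, C, D solves to V_A = Z_AB = 100.9 - j120.9 Ω = 157.5∠-50.1° Ω.
Step 4 — Source phasor: V = 10∠-60.0° V = 5 - j8.66 V.
Step 5 — Current: I = V / Z = 0.06255 - j0.01086 A = 0.06348∠-9.9° A.
Step 6 — Complex power: S = V·I* = 0.4068 - j0.4874 VA.
Step 7 — Real power: P = Re(S) = 0.4068 W.
Step 8 — Reactive power: Q = Im(S) = -0.4874 VAR.
Step 9 — Apparent power: |S| = 0.6348 VA.
Step 10 — Power factor: PF = P/|S| = 0.6408 (leading).

(a) P = 0.4068 W  (b) Q = -0.4874 VAR  (c) S = 0.6348 VA  (d) PF = 0.6408 (leading)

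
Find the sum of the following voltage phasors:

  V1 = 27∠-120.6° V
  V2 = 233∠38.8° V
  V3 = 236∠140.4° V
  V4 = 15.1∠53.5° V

Step 1 — Convert each phasor to rectangular form:
  V1 = 27·(cos(-120.6°) + j·sin(-120.6°)) = -13.74 - j23.24 V
  V2 = 233·(cos(38.8°) + j·sin(38.8°)) = 181.6 + j146 V
  V3 = 236·(cos(140.4°) + j·sin(140.4°)) = -181.8 + j150.4 V
  V4 = 15.1·(cos(53.5°) + j·sin(53.5°)) = 8.982 + j12.14 V
Step 2 — Sum components: V_total = -5.018 + j285.3 V.
Step 3 — Convert to polar: |V_total| = 285.4 V, ∠V_total = 91.0°.

V_total = 285.4∠91.0° V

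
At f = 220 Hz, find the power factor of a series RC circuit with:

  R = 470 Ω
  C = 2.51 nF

Step 1 — Angular frequency: ω = 2π·f = 2π·220 = 1382 rad/s.
Step 2 — Component impedances:
  R: Z = R = 470 Ω
  C: Z = 1/(jωC) = -j/(ω·C) = 0 - j2.882e+05 Ω
Step 3 — Series combination: Z_total = R + C = 470 - j2.882e+05 Ω = 2.882e+05∠-89.9° Ω.
Step 4 — Power factor: PF = cos(φ) = Re(Z)/|Z| = 470/2.882e+05 = 0.001631.
Step 5 — Type: Im(Z) = -2.882e+05 ⇒ leading (phase φ = -89.9°).

PF = 0.001631 (leading, φ = -89.9°)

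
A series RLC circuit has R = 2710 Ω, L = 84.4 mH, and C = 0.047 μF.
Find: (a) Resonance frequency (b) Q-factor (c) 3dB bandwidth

Step 1 — Resonance condition Im(Z)=0 gives ω₀ = 1/√(LC).
Step 2 — ω₀ = 1/√(0.0844·4.7e-08) = 1.588e+04 rad/s.
Step 3 — f₀ = ω₀/(2π) = 2527 Hz.
Step 4 — Series Q: Q = ω₀L/R = 1.588e+04·0.0844/2710 = 0.4945.
Step 5 — 3dB bandwidth: Δω = ω₀/Q = 3.211e+04 rad/s; BW = Δω/(2π) = 5110 Hz.

(a) f₀ = 2527 Hz  (b) Q = 0.4945  (c) BW = 5110 Hz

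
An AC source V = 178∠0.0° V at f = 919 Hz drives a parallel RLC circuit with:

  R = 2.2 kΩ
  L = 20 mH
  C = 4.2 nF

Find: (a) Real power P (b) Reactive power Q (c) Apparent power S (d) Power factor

Step 1 — Angular frequency: ω = 2π·f = 2π·919 = 5774 rad/s.
Step 2 — Component impedances:
  R: Z = R = 2200 Ω
  L: Z = jωL = j·5774·0.02 = 0 + j115.5 Ω
  C: Z = 1/(jωC) = -j/(ω·C) = 0 - j4.123e+04 Ω
Step 3 — Parallel combination: 1/Z_total = 1/R + 1/L + 1/C; Z_total = 6.079 + j115.5 Ω = 115.6∠87.0° Ω.
Step 4 — Source phasor: V = 178∠0.0° V = 178 V.
Step 5 — Current: I = V / Z = 0.08091 - j1.537 A = 1.539∠-87.0° A.
Step 6 — Complex power: S = V·I* = 14.4 + j273.6 VA.
Step 7 — Real power: P = Re(S) = 14.4 W.
Step 8 — Reactive power: Q = Im(S) = 273.6 VAR.
Step 9 — Apparent power: |S| = 274 VA.
Step 10 — Power factor: PF = P/|S| = 0.05257 (lagging).

(a) P = 14.4 W  (b) Q = 273.6 VAR  (c) S = 274 VA  (d) PF = 0.05257 (lagging)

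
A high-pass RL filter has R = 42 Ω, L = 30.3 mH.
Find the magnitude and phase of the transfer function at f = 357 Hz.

Step 1 — Angular frequency: ω = 2π·357 = 2243 rad/s.
Step 2 — Transfer function: H(jω) = jωL/(R + jωL).
Step 3 — Numerator jωL = j·67.97; denominator R + jωL = 42 + j67.97.
Step 4 — H = 0.7237 + j0.4472.
Step 5 — Magnitude: |H| = 0.8507 (-1.4 dB); phase: φ = 31.7°.

|H| = 0.8507 (-1.4 dB), φ = 31.7°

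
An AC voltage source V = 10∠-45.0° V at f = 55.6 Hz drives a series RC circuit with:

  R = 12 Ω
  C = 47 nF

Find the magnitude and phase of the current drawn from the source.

Step 1 — Angular frequency: ω = 2π·f = 2π·55.6 = 349.3 rad/s.
Step 2 — Component impedances:
  R: Z = R = 12 Ω
  C: Z = 1/(jωC) = -j/(ω·C) = 0 - j6.09e+04 Ω
Step 3 — Series combination: Z_total = R + C = 12 - j6.09e+04 Ω = 6.09e+04∠-90.0° Ω.
Step 4 — Source phasor: V = 10∠-45.0° V = 7.071 - j7.071 V.
Step 5 — Ohm's law: I = V / Z_total = (7.071 - j7.071) / (12 - j6.09e+04) = 0.0001161 + j0.0001161 A.
Step 6 — Convert to polar: |I| = 0.0001642 A, ∠I = 45.0°.

I = 0.0001642∠45.0° A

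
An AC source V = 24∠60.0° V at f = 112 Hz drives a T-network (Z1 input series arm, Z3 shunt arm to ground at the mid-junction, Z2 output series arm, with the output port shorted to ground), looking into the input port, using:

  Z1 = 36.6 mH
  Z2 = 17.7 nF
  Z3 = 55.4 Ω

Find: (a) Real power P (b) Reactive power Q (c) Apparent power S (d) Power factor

Step 1 — Angular frequency: ω = 2π·f = 2π·112 = 703.7 rad/s.
Step 2 — Component impedances:
  Z1: Z = jωL = j·703.7·0.0366 = 0 + j25.76 Ω
  Z2: Z = 1/(jωC) = -j/(ω·C) = 0 - j8.028e+04 Ω
  Z3: Z = R = 55.4 Ω
Step 3 — With the output port shorted to ground, the output series arm Z2 runs from the junction to ground; the shunt arm Z3 also runs from the junction to ground. They appear in parallel: Z3 || Z2 = 55.4 - j0.03823 Ω.
Step 4 — Series with input arm Z1: Z_in = Z1 + (Z3 || Z2) = 55.4 + j25.72 Ω = 61.08∠24.9° Ω.
Step 5 — Source phasor: V = 24∠60.0° V = 12 + j20.78 V.
Step 6 — Current: I = V / Z = 0.3215 + j0.2259 A = 0.3929∠35.1° A.
Step 7 — Complex power: S = V·I* = 8.554 + j3.971 VA.
Step 8 — Real power: P = Re(S) = 8.554 W.
Step 9 — Reactive power: Q = Im(S) = 3.971 VAR.
Step 10 — Apparent power: |S| = 9.431 VA.
Step 11 — Power factor: PF = P/|S| = 0.907 (lagging).

(a) P = 8.554 W  (b) Q = 3.971 VAR  (c) S = 9.431 VA  (d) PF = 0.907 (lagging)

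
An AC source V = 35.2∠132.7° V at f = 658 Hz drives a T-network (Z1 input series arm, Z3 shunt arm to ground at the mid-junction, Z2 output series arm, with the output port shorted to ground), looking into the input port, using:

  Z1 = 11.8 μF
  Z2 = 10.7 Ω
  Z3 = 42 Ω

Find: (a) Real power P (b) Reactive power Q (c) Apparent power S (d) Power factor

Step 1 — Angular frequency: ω = 2π·f = 2π·658 = 4134 rad/s.
Step 2 — Component impedances:
  Z1: Z = 1/(jωC) = -j/(ω·C) = 0 - j20.5 Ω
  Z2: Z = R = 10.7 Ω
  Z3: Z = R = 42 Ω
Step 3 — With the output port shorted to ground, the output series arm Z2 runs from the junction to ground; the shunt arm Z3 also runs from the junction to ground. They appear in parallel: Z3 || Z2 = 8.528 Ω.
Step 4 — Series with input arm Z1: Z_in = Z1 + (Z3 || Z2) = 8.528 - j20.5 Ω = 22.2∠-67.4° Ω.
Step 5 — Source phasor: V = 35.2∠132.7° V = -23.87 + j25.87 V.
Step 6 — Current: I = V / Z = -1.489 - j0.5452 A = 1.586∠-159.9° A.
Step 7 — Complex power: S = V·I* = 21.44 - j51.53 VA.
Step 8 — Real power: P = Re(S) = 21.44 W.
Step 9 — Reactive power: Q = Im(S) = -51.53 VAR.
Step 10 — Apparent power: |S| = 55.81 VA.
Step 11 — Power factor: PF = P/|S| = 0.3841 (leading).

(a) P = 21.44 W  (b) Q = -51.53 VAR  (c) S = 55.81 VA  (d) PF = 0.3841 (leading)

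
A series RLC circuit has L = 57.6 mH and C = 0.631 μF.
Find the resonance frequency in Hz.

Step 1 — Resonance condition Im(Z)=0 gives ω₀ = 1/√(LC).
Step 2 — ω₀ = 1/√(0.0576·6.31e-07) = 5245 rad/s.
Step 3 — f₀ = ω₀/(2π) = 834.8 Hz.

f₀ = 834.8 Hz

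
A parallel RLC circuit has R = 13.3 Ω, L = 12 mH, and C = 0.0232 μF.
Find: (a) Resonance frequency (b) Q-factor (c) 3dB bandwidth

Step 1 — Resonance: ω₀ = 1/√(LC) = 1/√(0.012·2.32e-08) = 5.993e+04 rad/s.
Step 2 — f₀ = ω₀/(2π) = 9539 Hz.
Step 3 — Parallel Q: Q = R/(ω₀L) = 13.3/(5.993e+04·0.012) = 0.01849.
Step 4 — Bandwidth: Δω = ω₀/Q = 3.241e+06 rad/s; BW = Δω/(2π) = 5.158e+05 Hz.

(a) f₀ = 9539 Hz  (b) Q = 0.01849  (c) BW = 5.158e+05 Hz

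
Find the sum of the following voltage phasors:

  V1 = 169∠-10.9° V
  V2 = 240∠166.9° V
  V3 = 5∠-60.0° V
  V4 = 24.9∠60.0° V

Step 1 — Convert each phasor to rectangular form:
  V1 = 169·(cos(-10.9°) + j·sin(-10.9°)) = 166 - j31.96 V
  V2 = 240·(cos(166.9°) + j·sin(166.9°)) = -233.8 + j54.4 V
  V3 = 5·(cos(-60.0°) + j·sin(-60.0°)) = 2.5 - j4.33 V
  V4 = 24.9·(cos(60.0°) + j·sin(60.0°)) = 12.45 + j21.56 V
Step 2 — Sum components: V_total = -52.85 + j39.67 V.
Step 3 — Convert to polar: |V_total| = 66.09 V, ∠V_total = 143.1°.

V_total = 66.09∠143.1° V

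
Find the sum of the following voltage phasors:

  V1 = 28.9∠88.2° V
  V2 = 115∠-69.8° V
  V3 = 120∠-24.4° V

Step 1 — Convert each phasor to rectangular form:
  V1 = 28.9·(cos(88.2°) + j·sin(88.2°)) = 0.9078 + j28.89 V
  V2 = 115·(cos(-69.8°) + j·sin(-69.8°)) = 39.71 - j107.9 V
  V3 = 120·(cos(-24.4°) + j·sin(-24.4°)) = 109.3 - j49.57 V
Step 2 — Sum components: V_total = 149.9 - j128.6 V.
Step 3 — Convert to polar: |V_total| = 197.5 V, ∠V_total = -40.6°.

V_total = 197.5∠-40.6° V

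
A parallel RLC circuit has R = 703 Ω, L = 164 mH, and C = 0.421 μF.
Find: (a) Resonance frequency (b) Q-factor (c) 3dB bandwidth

Step 1 — Resonance: ω₀ = 1/√(LC) = 1/√(0.164·4.21e-07) = 3806 rad/s.
Step 2 — f₀ = ω₀/(2π) = 605.7 Hz.
Step 3 — Parallel Q: Q = R/(ω₀L) = 703/(3806·0.164) = 1.126.
Step 4 — Bandwidth: Δω = ω₀/Q = 3379 rad/s; BW = Δω/(2π) = 537.8 Hz.

(a) f₀ = 605.7 Hz  (b) Q = 1.126  (c) BW = 537.8 Hz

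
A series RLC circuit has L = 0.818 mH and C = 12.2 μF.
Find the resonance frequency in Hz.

Step 1 — Resonance condition Im(Z)=0 gives ω₀ = 1/√(LC).
Step 2 — ω₀ = 1/√(0.000818·1.22e-05) = 1.001e+04 rad/s.
Step 3 — f₀ = ω₀/(2π) = 1593 Hz.

f₀ = 1593 Hz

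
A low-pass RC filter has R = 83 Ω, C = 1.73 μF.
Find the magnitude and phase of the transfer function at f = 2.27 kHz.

Step 1 — Angular frequency: ω = 2π·2270 = 1.426e+04 rad/s.
Step 2 — Transfer function: H(jω) = 1/(1 + jωRC).
Step 3 — Denominator: 1 + jωRC = 1 + j·1.426e+04·83·1.73e-06 = 1 + j2.048.
Step 4 — H = 0.1925 - j0.3943.
Step 5 — Magnitude: |H| = 0.4388 (-7.2 dB); phase: φ = -64.0°.

|H| = 0.4388 (-7.2 dB), φ = -64.0°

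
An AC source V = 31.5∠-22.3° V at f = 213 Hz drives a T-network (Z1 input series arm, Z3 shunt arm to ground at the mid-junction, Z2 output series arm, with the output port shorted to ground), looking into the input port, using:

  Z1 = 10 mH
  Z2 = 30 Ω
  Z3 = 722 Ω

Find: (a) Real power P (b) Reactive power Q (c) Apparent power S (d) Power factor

Step 1 — Angular frequency: ω = 2π·f = 2π·213 = 1338 rad/s.
Step 2 — Component impedances:
  Z1: Z = jωL = j·1338·0.01 = 0 + j13.38 Ω
  Z2: Z = R = 30 Ω
  Z3: Z = R = 722 Ω
Step 3 — With the output port shorted to ground, the output series arm Z2 runs from the junction to ground; the shunt arm Z3 also runs from the junction to ground. They appear in parallel: Z3 || Z2 = 28.8 Ω.
Step 4 — Series with input arm Z1: Z_in = Z1 + (Z3 || Z2) = 28.8 + j13.38 Ω = 31.76∠24.9° Ω.
Step 5 — Source phasor: V = 31.5∠-22.3° V = 29.14 - j11.95 V.
Step 6 — Current: I = V / Z = 0.6736 - j0.728 A = 0.9918∠-47.2° A.
Step 7 — Complex power: S = V·I* = 28.33 + j13.16 VA.
Step 8 — Real power: P = Re(S) = 28.33 W.
Step 9 — Reactive power: Q = Im(S) = 13.16 VAR.
Step 10 — Apparent power: |S| = 31.24 VA.
Step 11 — Power factor: PF = P/|S| = 0.9069 (lagging).

(a) P = 28.33 W  (b) Q = 13.16 VAR  (c) S = 31.24 VA  (d) PF = 0.9069 (lagging)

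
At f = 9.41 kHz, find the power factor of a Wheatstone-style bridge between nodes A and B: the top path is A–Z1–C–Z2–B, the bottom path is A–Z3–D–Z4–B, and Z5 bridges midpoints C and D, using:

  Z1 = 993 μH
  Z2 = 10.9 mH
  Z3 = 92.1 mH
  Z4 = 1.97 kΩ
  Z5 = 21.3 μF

Step 1 — Angular frequency: ω = 2π·f = 2π·9410 = 5.912e+04 rad/s.
Step 2 — Component impedances:
  Z1: Z = jωL = j·5.912e+04·0.000993 = 0 + j58.71 Ω
  Z2: Z = jωL = j·5.912e+04·0.0109 = 0 + j644.5 Ω
  Z3: Z = jωL = j·5.912e+04·0.0921 = 0 + j5445 Ω
  Z4: Z = R = 1970 Ω
  Z5: Z = 1/(jωC) = -j/(ω·C) = 0 - j0.7941 Ω
Step 3 — Bridge requires nodal analysis (the Z5 bridge couples midpoints C and D, so the two paths cannot be reduced to a simple series/parallel combination). Setting node B to ground and injecting 1 A at node A, the 3-node admittance system at A, C, D solves to V_A = Z_AB = 190.5 + j640.3 Ω = 668∠73.4° Ω.
Step 4 — Power factor: PF = cos(φ) = Re(Z)/|Z| = 190.49/668.04 = 0.2851.
Step 5 — Type: Im(Z) = 640.3 ⇒ lagging (phase φ = 73.4°).

PF = 0.2851 (lagging, φ = 73.4°)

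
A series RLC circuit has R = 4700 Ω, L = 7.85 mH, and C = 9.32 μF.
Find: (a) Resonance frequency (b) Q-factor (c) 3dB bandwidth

Step 1 — Resonance: ω₀ = 1/√(LC) = 1/√(0.00785·9.32e-06) = 3697 rad/s.
Step 2 — f₀ = ω₀/(2π) = 588.4 Hz.
Step 3 — Series Q: Q = ω₀L/R = 3697·0.00785/4700 = 0.006175.
Step 4 — Bandwidth: Δω = ω₀/Q = 5.987e+05 rad/s; BW = Δω/(2π) = 9.529e+04 Hz.

(a) f₀ = 588.4 Hz  (b) Q = 0.006175  (c) BW = 9.529e+04 Hz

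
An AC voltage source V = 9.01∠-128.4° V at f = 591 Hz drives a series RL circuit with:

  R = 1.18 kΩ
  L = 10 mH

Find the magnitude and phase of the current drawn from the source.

Step 1 — Angular frequency: ω = 2π·f = 2π·591 = 3713 rad/s.
Step 2 — Component impedances:
  R: Z = R = 1180 Ω
  L: Z = jωL = j·3713·0.01 = 0 + j37.13 Ω
Step 3 — Series combination: Z_total = R + L = 1180 + j37.13 Ω = 1181∠1.8° Ω.
Step 4 — Source phasor: V = 9.01∠-128.4° V = -5.597 - j7.061 V.
Step 5 — Ohm's law: I = V / Z_total = (-5.597 - j7.061) / (1180 + j37.13) = -0.004926 - j0.005829 A.
Step 6 — Convert to polar: |I| = 0.007632 A, ∠I = -130.2°.

I = 0.007632∠-130.2° A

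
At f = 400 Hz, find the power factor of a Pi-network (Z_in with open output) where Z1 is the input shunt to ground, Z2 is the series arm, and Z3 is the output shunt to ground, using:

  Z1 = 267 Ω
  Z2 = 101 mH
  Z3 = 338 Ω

Step 1 — Angular frequency: ω = 2π·f = 2π·400 = 2513 rad/s.
Step 2 — Component impedances:
  Z1: Z = R = 267 Ω
  Z2: Z = jωL = j·2513·0.101 = 0 + j253.8 Ω
  Z3: Z = R = 338 Ω
Step 3 — With open output, the series arm Z2 and the output shunt Z3 appear in series to ground: Z2 + Z3 = 338 + j253.8 Ω.
Step 4 — Parallel with input shunt Z1: Z_in = Z1 || (Z2 + Z3) = 166.8 + j42.04 Ω = 172∠14.1° Ω.
Step 5 — Power factor: PF = cos(φ) = Re(Z)/|Z| = 166.81/172.02 = 0.9697.
Step 6 — Type: Im(Z) = 42.04 ⇒ lagging (phase φ = 14.1°).

PF = 0.9697 (lagging, φ = 14.1°)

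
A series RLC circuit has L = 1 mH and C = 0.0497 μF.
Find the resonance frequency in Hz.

Step 1 — Resonance condition Im(Z)=0 gives ω₀ = 1/√(LC).
Step 2 — ω₀ = 1/√(0.001·4.97e-08) = 1.418e+05 rad/s.
Step 3 — f₀ = ω₀/(2π) = 2.258e+04 Hz.

f₀ = 2.258e+04 Hz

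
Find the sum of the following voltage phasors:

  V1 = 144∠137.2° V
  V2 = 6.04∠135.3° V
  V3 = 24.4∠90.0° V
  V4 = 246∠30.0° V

Step 1 — Convert each phasor to rectangular form:
  V1 = 144·(cos(137.2°) + j·sin(137.2°)) = -105.7 + j97.84 V
  V2 = 6.04·(cos(135.3°) + j·sin(135.3°)) = -4.293 + j4.249 V
  V3 = 24.4·(cos(90.0°) + j·sin(90.0°)) = 0 + j24.4 V
  V4 = 246·(cos(30.0°) + j·sin(30.0°)) = 213 + j123 V
Step 2 — Sum components: V_total = 103.1 + j249.5 V.
Step 3 — Convert to polar: |V_total| = 269.9 V, ∠V_total = 67.5°.

V_total = 269.9∠67.5° V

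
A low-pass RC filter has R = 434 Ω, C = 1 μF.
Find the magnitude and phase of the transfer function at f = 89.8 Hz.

Step 1 — Angular frequency: ω = 2π·89.8 = 564.2 rad/s.
Step 2 — Transfer function: H(jω) = 1/(1 + jωRC).
Step 3 — Denominator: 1 + jωRC = 1 + j·564.2·434·1e-06 = 1 + j0.2449.
Step 4 — H = 0.9434 - j0.231.
Step 5 — Magnitude: |H| = 0.9713 (-0.3 dB); phase: φ = -13.8°.

|H| = 0.9713 (-0.3 dB), φ = -13.8°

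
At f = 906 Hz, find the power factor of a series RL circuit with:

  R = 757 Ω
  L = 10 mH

Step 1 — Angular frequency: ω = 2π·f = 2π·906 = 5693 rad/s.
Step 2 — Component impedances:
  R: Z = R = 757 Ω
  L: Z = jωL = j·5693·0.01 = 0 + j56.93 Ω
Step 3 — Series combination: Z_total = R + L = 757 + j56.93 Ω = 759.1∠4.3° Ω.
Step 4 — Power factor: PF = cos(φ) = Re(Z)/|Z| = 757/759.1 = 0.9972.
Step 5 — Type: Im(Z) = 56.93 ⇒ lagging (phase φ = 4.3°).

PF = 0.9972 (lagging, φ = 4.3°)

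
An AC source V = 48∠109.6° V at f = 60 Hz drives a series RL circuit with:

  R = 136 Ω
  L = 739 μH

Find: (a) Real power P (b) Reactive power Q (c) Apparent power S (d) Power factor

Step 1 — Angular frequency: ω = 2π·f = 2π·60 = 377 rad/s.
Step 2 — Component impedances:
  R: Z = R = 136 Ω
  L: Z = jωL = j·377·0.000739 = 0 + j0.2786 Ω
Step 3 — Series combination: Z_total = R + L = 136 + j0.2786 Ω = 136∠0.1° Ω.
Step 4 — Source phasor: V = 48∠109.6° V = -16.1 + j45.22 V.
Step 5 — Current: I = V / Z = -0.1177 + j0.3327 A = 0.3529∠109.5° A.
Step 6 — Complex power: S = V·I* = 16.94 + j0.0347 VA.
Step 7 — Real power: P = Re(S) = 16.94 W.
Step 8 — Reactive power: Q = Im(S) = 0.0347 VAR.
Step 9 — Apparent power: |S| = 16.94 VA.
Step 10 — Power factor: PF = P/|S| = 1 (lagging).

(a) P = 16.94 W  (b) Q = 0.0347 VAR  (c) S = 16.94 VA  (d) PF = 1 (lagging)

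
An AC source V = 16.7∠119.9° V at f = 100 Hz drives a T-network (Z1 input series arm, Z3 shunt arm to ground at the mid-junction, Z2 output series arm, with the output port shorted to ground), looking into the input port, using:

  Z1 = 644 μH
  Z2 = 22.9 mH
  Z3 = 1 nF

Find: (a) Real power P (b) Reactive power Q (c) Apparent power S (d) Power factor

Step 1 — Angular frequency: ω = 2π·f = 2π·100 = 628.3 rad/s.
Step 2 — Component impedances:
  Z1: Z = jωL = j·628.3·0.000644 = 0 + j0.4046 Ω
  Z2: Z = jωL = j·628.3·0.0229 = 0 + j14.39 Ω
  Z3: Z = 1/(jωC) = -j/(ω·C) = 0 - j1.592e+06 Ω
Step 3 — With the output port shorted to ground, the output series arm Z2 runs from the junction to ground; the shunt arm Z3 also runs from the junction to ground. They appear in parallel: Z3 || Z2 = 0 + j14.39 Ω.
Step 4 — Series with input arm Z1: Z_in = Z1 + (Z3 || Z2) = 0 + j14.79 Ω = 14.79∠90.0° Ω.
Step 5 — Source phasor: V = 16.7∠119.9° V = -8.325 + j14.48 V.
Step 6 — Current: I = V / Z = 0.9786 + j0.5627 A = 1.129∠29.9° A.
Step 7 — Complex power: S = V·I* = 0 + j18.85 VA.
Step 8 — Real power: P = Re(S) = 0 W.
Step 9 — Reactive power: Q = Im(S) = 18.85 VAR.
Step 10 — Apparent power: |S| = 18.85 VA.
Step 11 — Power factor: PF = P/|S| = 0 (lagging).

(a) P = 0 W  (b) Q = 18.85 VAR  (c) S = 18.85 VA  (d) PF = 0 (lagging)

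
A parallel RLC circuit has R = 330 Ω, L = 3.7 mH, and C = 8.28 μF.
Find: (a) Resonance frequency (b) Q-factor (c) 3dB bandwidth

Step 1 — Resonance: ω₀ = 1/√(LC) = 1/√(0.0037·8.28e-06) = 5713 rad/s.
Step 2 — f₀ = ω₀/(2π) = 909.3 Hz.
Step 3 — Parallel Q: Q = R/(ω₀L) = 330/(5713·0.0037) = 15.61.
Step 4 — Bandwidth: Δω = ω₀/Q = 366 rad/s; BW = Δω/(2π) = 58.25 Hz.

(a) f₀ = 909.3 Hz  (b) Q = 15.61  (c) BW = 58.25 Hz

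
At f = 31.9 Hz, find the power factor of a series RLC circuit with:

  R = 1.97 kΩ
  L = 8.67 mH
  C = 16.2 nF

Step 1 — Angular frequency: ω = 2π·f = 2π·31.9 = 200.4 rad/s.
Step 2 — Component impedances:
  R: Z = R = 1970 Ω
  L: Z = jωL = j·200.4·0.00867 = 0 + j1.738 Ω
  C: Z = 1/(jωC) = -j/(ω·C) = 0 - j3.08e+05 Ω
Step 3 — Series combination: Z_total = R + L + C = 1970 - j3.08e+05 Ω = 3.08e+05∠-89.6° Ω.
Step 4 — Power factor: PF = cos(φ) = Re(Z)/|Z| = 1970/3.0798e+05 = 0.006397.
Step 5 — Type: Im(Z) = -3.08e+05 ⇒ leading (phase φ = -89.6°).

PF = 0.006397 (leading, φ = -89.6°)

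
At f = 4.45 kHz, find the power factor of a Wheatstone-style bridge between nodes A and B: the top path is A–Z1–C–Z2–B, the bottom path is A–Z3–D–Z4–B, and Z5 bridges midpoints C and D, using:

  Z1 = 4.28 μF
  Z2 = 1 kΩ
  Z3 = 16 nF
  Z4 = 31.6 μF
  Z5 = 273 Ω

Step 1 — Angular frequency: ω = 2π·f = 2π·4450 = 2.796e+04 rad/s.
Step 2 — Component impedances:
  Z1: Z = 1/(jωC) = -j/(ω·C) = 0 - j8.356 Ω
  Z2: Z = R = 1000 Ω
  Z3: Z = 1/(jωC) = -j/(ω·C) = 0 - j2235 Ω
  Z4: Z = 1/(jωC) = -j/(ω·C) = 0 - j1.132 Ω
  Z5: Z = R = 273 Ω
Step 3 — Bridge requires nodal analysis (the Z5 bridge couples midpoints C and D, so the two paths cannot be reduced to a simple series/parallel combination). Setting node B to ground and injecting 1 A at node A, the 3-node admittance system at A, C, D solves to V_A = Z_AB = 211 - j29.19 Ω = 213∠-7.9° Ω.
Step 4 — Power factor: PF = cos(φ) = Re(Z)/|Z| = 211/213 = 0.9906.
Step 5 — Type: Im(Z) = -29.19 ⇒ leading (phase φ = -7.9°).

PF = 0.9906 (leading, φ = -7.9°)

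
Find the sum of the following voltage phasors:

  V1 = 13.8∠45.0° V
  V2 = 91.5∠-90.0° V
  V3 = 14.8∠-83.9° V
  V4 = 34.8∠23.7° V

Step 1 — Convert each phasor to rectangular form:
  V1 = 13.8·(cos(45.0°) + j·sin(45.0°)) = 9.758 + j9.758 V
  V2 = 91.5·(cos(-90.0°) + j·sin(-90.0°)) = 0 - j91.5 V
  V3 = 14.8·(cos(-83.9°) + j·sin(-83.9°)) = 1.573 - j14.72 V
  V4 = 34.8·(cos(23.7°) + j·sin(23.7°)) = 31.87 + j13.99 V
Step 2 — Sum components: V_total = 43.2 - j82.47 V.
Step 3 — Convert to polar: |V_total| = 93.1 V, ∠V_total = -62.4°.

V_total = 93.1∠-62.4° V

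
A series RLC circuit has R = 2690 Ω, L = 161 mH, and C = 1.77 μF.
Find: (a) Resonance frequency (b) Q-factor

Step 1 — Resonance condition Im(Z)=0 gives ω₀ = 1/√(LC).
Step 2 — ω₀ = 1/√(0.161·1.77e-06) = 1873 rad/s.
Step 3 — f₀ = ω₀/(2π) = 298.1 Hz.
Step 4 — Series Q: Q = ω₀L/R = 1873·0.161/2690 = 0.1121.

(a) f₀ = 298.1 Hz  (b) Q = 0.1121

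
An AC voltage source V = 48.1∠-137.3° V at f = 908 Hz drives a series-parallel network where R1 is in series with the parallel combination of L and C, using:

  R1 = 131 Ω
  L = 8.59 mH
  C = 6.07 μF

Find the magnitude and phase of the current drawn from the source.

Step 1 — Angular frequency: ω = 2π·f = 2π·908 = 5705 rad/s.
Step 2 — Component impedances:
  R1: Z = R = 131 Ω
  L: Z = jωL = j·5705·0.00859 = 0 + j49.01 Ω
  C: Z = 1/(jωC) = -j/(ω·C) = 0 - j28.88 Ω
Step 3 — Parallel branch: L || C = 1/(1/L + 1/C) = 0 - j70.3 Ω.
Step 4 — Series with R1: Z_total = R1 + (L || C) = 131 - j70.3 Ω = 148.7∠-28.2° Ω.
Step 5 — Source phasor: V = 48.1∠-137.3° V = -35.35 - j32.62 V.
Step 6 — Ohm's law: I = V / Z_total = (-35.35 - j32.62) / (131 - j70.3) = -0.1058 - j0.3058 A.
Step 7 — Convert to polar: |I| = 0.3235 A, ∠I = -109.1°.

I = 0.3235∠-109.1° A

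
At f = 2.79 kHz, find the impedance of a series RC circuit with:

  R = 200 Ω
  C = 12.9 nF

Step 1 — Angular frequency: ω = 2π·f = 2π·2790 = 1.753e+04 rad/s.
Step 2 — Component impedances:
  R: Z = R = 200 Ω
  C: Z = 1/(jωC) = -j/(ω·C) = 0 - j4422 Ω
Step 3 — Series combination: Z_total = R + C = 200 - j4422 Ω = 4427∠-87.4° Ω.

Z = 200 - j4422 Ω = 4427∠-87.4° Ω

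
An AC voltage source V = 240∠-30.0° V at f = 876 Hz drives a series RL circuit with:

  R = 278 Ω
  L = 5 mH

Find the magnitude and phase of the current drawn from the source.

Step 1 — Angular frequency: ω = 2π·f = 2π·876 = 5504 rad/s.
Step 2 — Component impedances:
  R: Z = R = 278 Ω
  L: Z = jωL = j·5504·0.005 = 0 + j27.52 Ω
Step 3 — Series combination: Z_total = R + L = 278 + j27.52 Ω = 279.4∠5.7° Ω.
Step 4 — Source phasor: V = 240∠-30.0° V = 207.8 - j120 V.
Step 5 — Ohm's law: I = V / Z_total = (207.8 - j120) / (278 + j27.52) = 0.6981 - j0.5008 A.
Step 6 — Convert to polar: |I| = 0.8591 A, ∠I = -35.7°.

I = 0.8591∠-35.7° A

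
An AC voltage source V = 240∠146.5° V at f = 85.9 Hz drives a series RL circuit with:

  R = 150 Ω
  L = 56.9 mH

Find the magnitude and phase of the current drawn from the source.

Step 1 — Angular frequency: ω = 2π·f = 2π·85.9 = 539.7 rad/s.
Step 2 — Component impedances:
  R: Z = R = 150 Ω
  L: Z = jωL = j·539.7·0.0569 = 0 + j30.71 Ω
Step 3 — Series combination: Z_total = R + L = 150 + j30.71 Ω = 153.1∠11.6° Ω.
Step 4 — Source phasor: V = 240∠146.5° V = -200.1 + j132.5 V.
Step 5 — Ohm's law: I = V / Z_total = (-200.1 + j132.5) / (150 + j30.71) = -1.107 + j1.11 A.
Step 6 — Convert to polar: |I| = 1.567 A, ∠I = 134.9°.

I = 1.567∠134.9° A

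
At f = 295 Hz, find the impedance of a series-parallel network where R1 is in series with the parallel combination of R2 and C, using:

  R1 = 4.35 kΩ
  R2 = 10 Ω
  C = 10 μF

Step 1 — Angular frequency: ω = 2π·f = 2π·295 = 1854 rad/s.
Step 2 — Component impedances:
  R1: Z = R = 4350 Ω
  R2: Z = R = 10 Ω
  C: Z = 1/(jωC) = -j/(ω·C) = 0 - j53.95 Ω
Step 3 — Parallel branch: R2 || C = 1/(1/R2 + 1/C) = 9.668 - j1.792 Ω.
Step 4 — Series with R1: Z_total = R1 + (R2 || C) = 4360 - j1.792 Ω = 4360∠-0.0° Ω.

Z = 4360 - j1.792 Ω = 4360∠-0.0° Ω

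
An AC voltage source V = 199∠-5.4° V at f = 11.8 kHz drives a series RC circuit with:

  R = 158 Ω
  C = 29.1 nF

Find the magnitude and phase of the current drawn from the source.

Step 1 — Angular frequency: ω = 2π·f = 2π·1.18e+04 = 7.414e+04 rad/s.
Step 2 — Component impedances:
  R: Z = R = 158 Ω
  C: Z = 1/(jωC) = -j/(ω·C) = 0 - j463.5 Ω
Step 3 — Series combination: Z_total = R + C = 158 - j463.5 Ω = 489.7∠-71.2° Ω.
Step 4 — Source phasor: V = 199∠-5.4° V = 198.1 - j18.73 V.
Step 5 — Ohm's law: I = V / Z_total = (198.1 - j18.73) / (158 - j463.5) = 0.1667 + j0.3706 A.
Step 6 — Convert to polar: |I| = 0.4064 A, ∠I = 65.8°.

I = 0.4064∠65.8° A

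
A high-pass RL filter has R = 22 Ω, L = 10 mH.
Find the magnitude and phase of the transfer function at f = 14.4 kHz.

Step 1 — Angular frequency: ω = 2π·1.44e+04 = 9.048e+04 rad/s.
Step 2 — Transfer function: H(jω) = jωL/(R + jωL).
Step 3 — Numerator jωL = j·904.8; denominator R + jωL = 22 + j904.8.
Step 4 — H = 0.9994 + j0.0243.
Step 5 — Magnitude: |H| = 0.9997 (-0.0 dB); phase: φ = 1.4°.

|H| = 0.9997 (-0.0 dB), φ = 1.4°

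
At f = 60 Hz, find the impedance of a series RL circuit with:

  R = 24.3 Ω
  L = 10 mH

Step 1 — Angular frequency: ω = 2π·f = 2π·60 = 377 rad/s.
Step 2 — Component impedances:
  R: Z = R = 24.3 Ω
  L: Z = jωL = j·377·0.01 = 0 + j3.77 Ω
Step 3 — Series combination: Z_total = R + L = 24.3 + j3.77 Ω = 24.59∠8.8° Ω.

Z = 24.3 + j3.77 Ω = 24.59∠8.8° Ω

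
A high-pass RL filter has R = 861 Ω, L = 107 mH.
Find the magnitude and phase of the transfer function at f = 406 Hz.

Step 1 — Angular frequency: ω = 2π·406 = 2551 rad/s.
Step 2 — Transfer function: H(jω) = jωL/(R + jωL).
Step 3 — Numerator jωL = j·273; denominator R + jωL = 861 + j273.
Step 4 — H = 0.09132 + j0.2881.
Step 5 — Magnitude: |H| = 0.3022 (-10.4 dB); phase: φ = 72.4°.

|H| = 0.3022 (-10.4 dB), φ = 72.4°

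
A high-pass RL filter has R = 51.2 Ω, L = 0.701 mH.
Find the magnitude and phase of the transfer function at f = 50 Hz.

Step 1 — Angular frequency: ω = 2π·50 = 314.2 rad/s.
Step 2 — Transfer function: H(jω) = jωL/(R + jωL).
Step 3 — Numerator jωL = j·0.2202; denominator R + jωL = 51.2 + j0.2202.
Step 4 — H = 1.85e-05 + j0.004301.
Step 5 — Magnitude: |H| = 0.004301 (-47.3 dB); phase: φ = 89.8°.

|H| = 0.004301 (-47.3 dB), φ = 89.8°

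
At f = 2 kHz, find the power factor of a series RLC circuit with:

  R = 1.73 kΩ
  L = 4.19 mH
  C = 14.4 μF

Step 1 — Angular frequency: ω = 2π·f = 2π·2000 = 1.257e+04 rad/s.
Step 2 — Component impedances:
  R: Z = R = 1730 Ω
  L: Z = jωL = j·1.257e+04·0.00419 = 0 + j52.65 Ω
  C: Z = 1/(jωC) = -j/(ω·C) = 0 - j5.526 Ω
Step 3 — Series combination: Z_total = R + L + C = 1730 + j47.13 Ω = 1731∠1.6° Ω.
Step 4 — Power factor: PF = cos(φ) = Re(Z)/|Z| = 1730/1730.64 = 0.9996.
Step 5 — Type: Im(Z) = 47.13 ⇒ lagging (phase φ = 1.6°).

PF = 0.9996 (lagging, φ = 1.6°)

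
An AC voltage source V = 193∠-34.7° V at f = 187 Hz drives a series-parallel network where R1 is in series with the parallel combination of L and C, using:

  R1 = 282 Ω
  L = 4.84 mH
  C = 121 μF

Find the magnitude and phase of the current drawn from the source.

Step 1 — Angular frequency: ω = 2π·f = 2π·187 = 1175 rad/s.
Step 2 — Component impedances:
  R1: Z = R = 282 Ω
  L: Z = jωL = j·1175·0.00484 = 0 + j5.687 Ω
  C: Z = 1/(jωC) = -j/(ω·C) = 0 - j7.034 Ω
Step 3 — Parallel branch: L || C = 1/(1/L + 1/C) = 0 + j29.69 Ω.
Step 4 — Series with R1: Z_total = R1 + (L || C) = 282 + j29.69 Ω = 283.6∠6.0° Ω.
Step 5 — Source phasor: V = 193∠-34.7° V = 158.7 - j109.9 V.
Step 6 — Ohm's law: I = V / Z_total = (158.7 - j109.9) / (282 + j29.69) = 0.5159 - j0.4439 A.
Step 7 — Convert to polar: |I| = 0.6806 A, ∠I = -40.7°.

I = 0.6806∠-40.7° A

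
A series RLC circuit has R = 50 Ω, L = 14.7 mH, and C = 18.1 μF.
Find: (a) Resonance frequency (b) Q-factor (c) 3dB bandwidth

Step 1 — Resonance: ω₀ = 1/√(LC) = 1/√(0.0147·1.81e-05) = 1939 rad/s.
Step 2 — f₀ = ω₀/(2π) = 308.5 Hz.
Step 3 — Series Q: Q = ω₀L/R = 1939·0.0147/50 = 0.57.
Step 4 — Bandwidth: Δω = ω₀/Q = 3401 rad/s; BW = Δω/(2π) = 541.3 Hz.

(a) f₀ = 308.5 Hz  (b) Q = 0.57  (c) BW = 541.3 Hz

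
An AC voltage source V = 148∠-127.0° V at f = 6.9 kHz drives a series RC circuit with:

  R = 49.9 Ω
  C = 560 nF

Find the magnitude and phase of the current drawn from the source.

Step 1 — Angular frequency: ω = 2π·f = 2π·6900 = 4.335e+04 rad/s.
Step 2 — Component impedances:
  R: Z = R = 49.9 Ω
  C: Z = 1/(jωC) = -j/(ω·C) = 0 - j41.19 Ω
Step 3 — Series combination: Z_total = R + C = 49.9 - j41.19 Ω = 64.7∠-39.5° Ω.
Step 4 — Source phasor: V = 148∠-127.0° V = -89.07 - j118.2 V.
Step 5 — Ohm's law: I = V / Z_total = (-89.07 - j118.2) / (49.9 - j41.19) = 0.1013 - j2.285 A.
Step 6 — Convert to polar: |I| = 2.287 A, ∠I = -87.5°.

I = 2.287∠-87.5° A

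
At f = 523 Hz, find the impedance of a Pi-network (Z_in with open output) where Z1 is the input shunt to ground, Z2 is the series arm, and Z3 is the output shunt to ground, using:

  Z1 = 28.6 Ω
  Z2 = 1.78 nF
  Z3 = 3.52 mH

Step 1 — Angular frequency: ω = 2π·f = 2π·523 = 3286 rad/s.
Step 2 — Component impedances:
  Z1: Z = R = 28.6 Ω
  Z2: Z = 1/(jωC) = -j/(ω·C) = 0 - j1.71e+05 Ω
  Z3: Z = jωL = j·3286·0.00352 = 0 + j11.57 Ω
Step 3 — With open output, the series arm Z2 and the output shunt Z3 appear in series to ground: Z2 + Z3 = 0 - j1.709e+05 Ω.
Step 4 — Parallel with input shunt Z1: Z_in = Z1 || (Z2 + Z3) = 28.6 - j0.004785 Ω = 28.6∠-0.0° Ω.

Z = 28.6 - j0.004785 Ω = 28.6∠-0.0° Ω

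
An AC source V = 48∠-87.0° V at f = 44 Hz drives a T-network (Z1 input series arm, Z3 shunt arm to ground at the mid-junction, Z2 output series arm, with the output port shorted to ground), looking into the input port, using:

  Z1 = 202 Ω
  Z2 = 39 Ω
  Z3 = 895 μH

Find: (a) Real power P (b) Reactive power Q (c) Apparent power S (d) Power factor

Step 1 — Angular frequency: ω = 2π·f = 2π·44 = 276.5 rad/s.
Step 2 — Component impedances:
  Z1: Z = R = 202 Ω
  Z2: Z = R = 39 Ω
  Z3: Z = jωL = j·276.5·0.000895 = 0 + j0.2474 Ω
Step 3 — With the output port shorted to ground, the output series arm Z2 runs from the junction to ground; the shunt arm Z3 also runs from the junction to ground. They appear in parallel: Z3 || Z2 = 0.00157 + j0.2474 Ω.
Step 4 — Series with input arm Z1: Z_in = Z1 + (Z3 || Z2) = 202 + j0.2474 Ω = 202∠0.1° Ω.
Step 5 — Source phasor: V = 48∠-87.0° V = 2.512 - j47.93 V.
Step 6 — Current: I = V / Z = 0.01215 - j0.2373 A = 0.2376∠-87.1° A.
Step 7 — Complex power: S = V·I* = 11.41 + j0.01397 VA.
Step 8 — Real power: P = Re(S) = 11.41 W.
Step 9 — Reactive power: Q = Im(S) = 0.01397 VAR.
Step 10 — Apparent power: |S| = 11.41 VA.
Step 11 — Power factor: PF = P/|S| = 1 (lagging).

(a) P = 11.41 W  (b) Q = 0.01397 VAR  (c) S = 11.41 VA  (d) PF = 1 (lagging)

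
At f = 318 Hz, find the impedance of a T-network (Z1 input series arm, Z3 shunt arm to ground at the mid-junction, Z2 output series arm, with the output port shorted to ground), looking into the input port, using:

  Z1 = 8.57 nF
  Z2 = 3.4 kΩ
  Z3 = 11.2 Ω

Step 1 — Angular frequency: ω = 2π·f = 2π·318 = 1998 rad/s.
Step 2 — Component impedances:
  Z1: Z = 1/(jωC) = -j/(ω·C) = 0 - j5.84e+04 Ω
  Z2: Z = R = 3400 Ω
  Z3: Z = R = 11.2 Ω
Step 3 — With the output port shorted to ground, the output series arm Z2 runs from the junction to ground; the shunt arm Z3 also runs from the junction to ground. They appear in parallel: Z3 || Z2 = 11.16 Ω.
Step 4 — Series with input arm Z1: Z_in = Z1 + (Z3 || Z2) = 11.16 - j5.84e+04 Ω = 5.84e+04∠-90.0° Ω.

Z = 11.16 - j5.84e+04 Ω = 5.84e+04∠-90.0° Ω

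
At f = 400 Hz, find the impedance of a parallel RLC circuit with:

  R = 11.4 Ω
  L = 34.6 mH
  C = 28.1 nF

Step 1 — Angular frequency: ω = 2π·f = 2π·400 = 2513 rad/s.
Step 2 — Component impedances:
  R: Z = R = 11.4 Ω
  L: Z = jωL = j·2513·0.0346 = 0 + j86.96 Ω
  C: Z = 1/(jωC) = -j/(ω·C) = 0 - j1.416e+04 Ω
Step 3 — Parallel combination: 1/Z_total = 1/R + 1/L + 1/C; Z_total = 11.21 + j1.461 Ω = 11.3∠7.4° Ω.

Z = 11.21 + j1.461 Ω = 11.3∠7.4° Ω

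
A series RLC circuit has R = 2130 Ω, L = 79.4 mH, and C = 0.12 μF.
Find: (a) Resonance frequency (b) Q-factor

Step 1 — Resonance condition Im(Z)=0 gives ω₀ = 1/√(LC).
Step 2 — ω₀ = 1/√(0.0794·1.2e-07) = 1.024e+04 rad/s.
Step 3 — f₀ = ω₀/(2π) = 1630 Hz.
Step 4 — Series Q: Q = ω₀L/R = 1.024e+04·0.0794/2130 = 0.3819.

(a) f₀ = 1630 Hz  (b) Q = 0.3819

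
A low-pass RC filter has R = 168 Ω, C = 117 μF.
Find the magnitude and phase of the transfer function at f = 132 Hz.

Step 1 — Angular frequency: ω = 2π·132 = 829.4 rad/s.
Step 2 — Transfer function: H(jω) = 1/(1 + jωRC).
Step 3 — Denominator: 1 + jωRC = 1 + j·829.4·168·0.000117 = 1 + j16.3.
Step 4 — H = 0.003749 - j0.06111.
Step 5 — Magnitude: |H| = 0.06123 (-24.3 dB); phase: φ = -86.5°.

|H| = 0.06123 (-24.3 dB), φ = -86.5°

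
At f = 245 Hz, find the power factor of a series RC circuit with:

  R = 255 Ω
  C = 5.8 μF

Step 1 — Angular frequency: ω = 2π·f = 2π·245 = 1539 rad/s.
Step 2 — Component impedances:
  R: Z = R = 255 Ω
  C: Z = 1/(jωC) = -j/(ω·C) = 0 - j112 Ω
Step 3 — Series combination: Z_total = R + C = 255 - j112 Ω = 278.5∠-23.7° Ω.
Step 4 — Power factor: PF = cos(φ) = Re(Z)/|Z| = 255/278.5 = 0.9156.
Step 5 — Type: Im(Z) = -112 ⇒ leading (phase φ = -23.7°).

PF = 0.9156 (leading, φ = -23.7°)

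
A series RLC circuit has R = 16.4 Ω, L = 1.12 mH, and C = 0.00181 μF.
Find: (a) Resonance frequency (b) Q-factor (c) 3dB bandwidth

Step 1 — Resonance: ω₀ = 1/√(LC) = 1/√(0.00112·1.81e-09) = 7.023e+05 rad/s.
Step 2 — f₀ = ω₀/(2π) = 1.118e+05 Hz.
Step 3 — Series Q: Q = ω₀L/R = 7.023e+05·0.00112/16.4 = 47.97.
Step 4 — Bandwidth: Δω = ω₀/Q = 1.464e+04 rad/s; BW = Δω/(2π) = 2330 Hz.

(a) f₀ = 1.118e+05 Hz  (b) Q = 47.97  (c) BW = 2330 Hz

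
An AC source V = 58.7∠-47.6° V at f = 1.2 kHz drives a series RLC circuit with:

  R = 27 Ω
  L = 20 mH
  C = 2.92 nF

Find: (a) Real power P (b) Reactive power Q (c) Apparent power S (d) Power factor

Step 1 — Angular frequency: ω = 2π·f = 2π·1200 = 7540 rad/s.
Step 2 — Component impedances:
  R: Z = R = 27 Ω
  L: Z = jωL = j·7540·0.02 = 0 + j150.8 Ω
  C: Z = 1/(jωC) = -j/(ω·C) = 0 - j4.542e+04 Ω
Step 3 — Series combination: Z_total = R + L + C = 27 - j4.527e+04 Ω = 4.527e+04∠-90.0° Ω.
Step 4 — Source phasor: V = 58.7∠-47.6° V = 39.58 - j43.35 V.
Step 5 — Current: I = V / Z = 0.000958 + j0.0008738 A = 0.001297∠42.4° A.
Step 6 — Complex power: S = V·I* = 4.54e-05 - j0.07611 VA.
Step 7 — Real power: P = Re(S) = 4.54e-05 W.
Step 8 — Reactive power: Q = Im(S) = -0.07611 VAR.
Step 9 — Apparent power: |S| = 0.07611 VA.
Step 10 — Power factor: PF = P/|S| = 0.0005964 (leading).

(a) P = 4.54e-05 W  (b) Q = -0.07611 VAR  (c) S = 0.07611 VA  (d) PF = 0.0005964 (leading)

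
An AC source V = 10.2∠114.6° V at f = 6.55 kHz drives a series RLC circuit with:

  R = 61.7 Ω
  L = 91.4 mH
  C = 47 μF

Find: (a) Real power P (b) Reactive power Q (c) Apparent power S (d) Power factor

Step 1 — Angular frequency: ω = 2π·f = 2π·6550 = 4.115e+04 rad/s.
Step 2 — Component impedances:
  R: Z = R = 61.7 Ω
  L: Z = jωL = j·4.115e+04·0.0914 = 0 + j3762 Ω
  C: Z = 1/(jωC) = -j/(ω·C) = 0 - j0.517 Ω
Step 3 — Series combination: Z_total = R + L + C = 61.7 + j3761 Ω = 3762∠89.1° Ω.
Step 4 — Source phasor: V = 10.2∠114.6° V = -4.246 + j9.274 V.
Step 5 — Current: I = V / Z = 0.002447 + j0.001169 A = 0.002712∠25.5° A.
Step 6 — Complex power: S = V·I* = 0.0004537 + j0.02766 VA.
Step 7 — Real power: P = Re(S) = 0.0004537 W.
Step 8 — Reactive power: Q = Im(S) = 0.02766 VAR.
Step 9 — Apparent power: |S| = 0.02766 VA.
Step 10 — Power factor: PF = P/|S| = 0.0164 (lagging).

(a) P = 0.0004537 W  (b) Q = 0.02766 VAR  (c) S = 0.02766 VA  (d) PF = 0.0164 (lagging)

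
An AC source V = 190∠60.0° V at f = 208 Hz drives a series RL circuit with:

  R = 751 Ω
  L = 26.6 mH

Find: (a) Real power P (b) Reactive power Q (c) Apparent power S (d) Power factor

Step 1 — Angular frequency: ω = 2π·f = 2π·208 = 1307 rad/s.
Step 2 — Component impedances:
  R: Z = R = 751 Ω
  L: Z = jωL = j·1307·0.0266 = 0 + j34.76 Ω
Step 3 — Series combination: Z_total = R + L = 751 + j34.76 Ω = 751.8∠2.7° Ω.
Step 4 — Source phasor: V = 190∠60.0° V = 95 + j164.5 V.
Step 5 — Current: I = V / Z = 0.1363 + j0.2128 A = 0.2527∠57.3° A.
Step 6 — Complex power: S = V·I* = 47.97 + j2.22 VA.
Step 7 — Real power: P = Re(S) = 47.97 W.
Step 8 — Reactive power: Q = Im(S) = 2.22 VAR.
Step 9 — Apparent power: |S| = 48.02 VA.
Step 10 — Power factor: PF = P/|S| = 0.9989 (lagging).

(a) P = 47.97 W  (b) Q = 2.22 VAR  (c) S = 48.02 VA  (d) PF = 0.9989 (lagging)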